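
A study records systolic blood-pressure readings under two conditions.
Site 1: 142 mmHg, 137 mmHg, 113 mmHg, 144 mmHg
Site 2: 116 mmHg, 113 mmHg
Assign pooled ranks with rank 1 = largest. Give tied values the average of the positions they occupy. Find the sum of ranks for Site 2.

Sorted (descending): 144, 142, 137, 116, 113, 113
The 2 values of 113 occupy positions 5–6 → average rank (5+6)/2 = 5.5.
Site 2 values → pooled ranks: 116→4, 113→5.5
Rank sum = 4 + 5.5 = 9.5

9.5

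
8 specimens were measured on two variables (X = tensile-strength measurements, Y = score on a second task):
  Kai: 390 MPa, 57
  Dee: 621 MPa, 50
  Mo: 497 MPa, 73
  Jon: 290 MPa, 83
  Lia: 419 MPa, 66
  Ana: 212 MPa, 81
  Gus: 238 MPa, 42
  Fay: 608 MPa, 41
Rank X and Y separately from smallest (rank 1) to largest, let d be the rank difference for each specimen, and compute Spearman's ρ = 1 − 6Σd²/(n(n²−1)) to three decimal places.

Ranks of variable 1: 4, 8, 6, 3, 5, 1, 2, 7
Ranks of variable 2: 4, 3, 6, 8, 5, 7, 2, 1
d = r₁ − r₂: 0, 5, 0, -5, 0, -6, 0, 6
d²: 0, 25, 0, 25, 0, 36, 0, 36; Σd² = 122
ρ = 1 − 6·122/(8·63) = 1 − 732/504 = -0.452

-0.452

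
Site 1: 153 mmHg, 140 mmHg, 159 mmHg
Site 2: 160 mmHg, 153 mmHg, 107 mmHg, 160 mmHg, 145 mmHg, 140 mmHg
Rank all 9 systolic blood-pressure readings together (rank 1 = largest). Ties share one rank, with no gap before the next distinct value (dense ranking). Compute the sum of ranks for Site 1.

10

Sorted (descending): 160, 160, 159, 153, 153, 145, 140, 140, 107
The 2 values of 160 share dense rank 1.
The 2 values of 153 share dense rank 3.
The 2 values of 140 share dense rank 5.
Remaining distinct values take the next consecutive integers.
Site 1 values → pooled ranks: 153→3, 140→5, 159→2
Rank sum = 3 + 5 + 2 = 10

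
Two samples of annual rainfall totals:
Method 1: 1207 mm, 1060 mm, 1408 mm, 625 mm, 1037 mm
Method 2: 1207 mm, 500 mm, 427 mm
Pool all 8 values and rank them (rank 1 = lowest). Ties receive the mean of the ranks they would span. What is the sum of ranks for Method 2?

9.5

Sorted (ascending): 427, 500, 625, 1037, 1060, 1207, 1207, 1408
The 2 values of 1207 occupy positions 6–7 → average rank (6+7)/2 = 6.5.
Method 2 values → pooled ranks: 1207→6.5, 500→2, 427→1
Rank sum = 6.5 + 2 + 1 = 9.5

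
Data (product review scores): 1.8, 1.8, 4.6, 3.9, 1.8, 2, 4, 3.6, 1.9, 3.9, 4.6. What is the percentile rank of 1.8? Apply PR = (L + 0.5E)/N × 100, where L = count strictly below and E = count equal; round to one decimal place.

N = 11.
Strictly below 1.8: 0. Equal to 1.8: 3.
PR = (0 + 0.5·3)/11 × 100 = 13.6

13.6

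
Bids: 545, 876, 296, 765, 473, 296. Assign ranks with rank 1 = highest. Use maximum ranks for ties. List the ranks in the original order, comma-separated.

3, 1, 6, 2, 4, 6

Sorted (descending): 876, 765, 545, 473, 296, 296
The 2 values of 296 occupy positions 5–6 → each gets rank 6.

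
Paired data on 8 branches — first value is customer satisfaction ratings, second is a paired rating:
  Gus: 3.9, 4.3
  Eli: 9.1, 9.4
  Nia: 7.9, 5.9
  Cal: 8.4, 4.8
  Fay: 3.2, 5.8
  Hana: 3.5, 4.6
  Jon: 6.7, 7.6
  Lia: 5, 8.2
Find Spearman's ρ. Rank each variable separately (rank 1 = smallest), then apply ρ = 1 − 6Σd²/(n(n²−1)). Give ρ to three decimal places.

Ranks of variable 1: 3, 8, 6, 7, 1, 2, 5, 4
Ranks of variable 2: 1, 8, 5, 3, 4, 2, 6, 7
d = r₁ − r₂: 2, 0, 1, 4, -3, 0, -1, -3
d²: 4, 0, 1, 16, 9, 0, 1, 9; Σd² = 40
ρ = 1 − 6·40/(8·63) = 1 − 240/504 = 0.524

0.524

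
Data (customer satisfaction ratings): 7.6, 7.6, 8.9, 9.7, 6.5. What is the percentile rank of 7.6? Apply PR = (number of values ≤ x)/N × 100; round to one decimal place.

N = 5.
Strictly below 7.6: 1. Equal to 7.6: 2.
PR = 3/5 × 100 = 60.0

60.0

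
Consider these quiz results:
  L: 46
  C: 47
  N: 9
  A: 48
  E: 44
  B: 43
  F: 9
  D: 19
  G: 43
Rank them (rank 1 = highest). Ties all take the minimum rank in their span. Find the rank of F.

8

Sorted (descending): 48, 47, 46, 44, 43, 43, 19, 9, 9
The 2 values of 43 occupy positions 5–6 → each gets rank 5.
The 2 values of 9 occupy positions 8–9 → each gets rank 8.
F has value 9 → rank 8.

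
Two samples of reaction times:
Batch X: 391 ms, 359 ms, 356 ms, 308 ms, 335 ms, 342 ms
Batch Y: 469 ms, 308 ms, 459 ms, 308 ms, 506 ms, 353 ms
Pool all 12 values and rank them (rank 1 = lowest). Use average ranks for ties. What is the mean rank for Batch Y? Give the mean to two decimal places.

Sorted (ascending): 308, 308, 308, 335, 342, 353, 356, 359, 391, 459, 469, 506
The 3 values of 308 occupy positions 1–3 → average rank 2.
Batch Y values → pooled ranks: 469→11, 308→2, 459→10, 308→2, 506→12, 353→6
Mean rank = (11 + 2 + 10 + 2 + 12 + 6) / 6 = 7.17

7.17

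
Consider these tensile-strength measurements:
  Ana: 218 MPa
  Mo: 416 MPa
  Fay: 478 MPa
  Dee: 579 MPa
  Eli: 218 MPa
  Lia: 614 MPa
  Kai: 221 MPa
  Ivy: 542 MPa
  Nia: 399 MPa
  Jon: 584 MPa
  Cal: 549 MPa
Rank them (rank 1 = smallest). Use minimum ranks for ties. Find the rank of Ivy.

7

Sorted (ascending): 218, 218, 221, 399, 416, 478, 542, 549, 579, 584, 614
The 2 values of 218 occupy positions 1–2 → each gets rank 1.
Ivy has value 542 MPa → rank 7.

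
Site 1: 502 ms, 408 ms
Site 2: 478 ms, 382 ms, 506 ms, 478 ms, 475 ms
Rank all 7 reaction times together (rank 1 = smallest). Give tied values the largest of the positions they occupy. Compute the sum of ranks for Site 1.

8

Sorted (ascending): 382, 408, 475, 478, 478, 502, 506
The 2 values of 478 occupy positions 4–5 → each gets rank 5.
Site 1 values → pooled ranks: 502→6, 408→2
Rank sum = 6 + 2 = 8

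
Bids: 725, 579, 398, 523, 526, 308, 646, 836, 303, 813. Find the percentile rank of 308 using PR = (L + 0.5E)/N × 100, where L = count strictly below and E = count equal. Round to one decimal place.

N = 10.
Strictly below 308: 1. Equal to 308: 1.
PR = (1 + 0.5·1)/10 × 100 = 15.0

15.0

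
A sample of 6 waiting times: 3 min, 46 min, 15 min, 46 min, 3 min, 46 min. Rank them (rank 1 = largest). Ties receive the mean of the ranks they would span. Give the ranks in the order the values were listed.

Sorted (descending): 46, 46, 46, 15, 3, 3
The 3 values of 46 occupy positions 1–3 → average rank 2.
The 2 values of 3 occupy positions 5–6 → average rank (5+6)/2 = 5.5.

5.5, 2, 4, 2, 5.5, 2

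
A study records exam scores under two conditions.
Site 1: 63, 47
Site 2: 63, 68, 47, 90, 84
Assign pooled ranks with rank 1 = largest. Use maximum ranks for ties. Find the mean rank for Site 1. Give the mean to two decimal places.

Sorted (descending): 90, 84, 68, 63, 63, 47, 47
The 2 values of 63 occupy positions 4–5 → each gets rank 5.
The 2 values of 47 occupy positions 6–7 → each gets rank 7.
Site 1 values → pooled ranks: 63→5, 47→7
Mean rank = (5 + 7) / 2 = 6.00

6.00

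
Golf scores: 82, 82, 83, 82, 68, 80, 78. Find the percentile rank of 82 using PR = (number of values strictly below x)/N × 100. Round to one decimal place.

N = 7.
Strictly below 82: 3. Equal to 82: 3.
PR = 3/7 × 100 = 42.9

42.9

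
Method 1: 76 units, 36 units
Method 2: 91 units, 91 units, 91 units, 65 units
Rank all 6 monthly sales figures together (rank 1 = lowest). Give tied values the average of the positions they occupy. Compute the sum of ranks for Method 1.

Sorted (ascending): 36, 65, 76, 91, 91, 91
The 3 values of 91 occupy positions 4–6 → average rank 5.
Method 1 values → pooled ranks: 76→3, 36→1
Rank sum = 3 + 1 = 4

4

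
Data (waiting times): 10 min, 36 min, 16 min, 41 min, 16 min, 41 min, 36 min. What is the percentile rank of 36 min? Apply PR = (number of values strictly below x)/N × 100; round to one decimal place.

N = 7.
Strictly below 36: 3. Equal to 36: 2.
PR = 3/7 × 100 = 42.9

42.9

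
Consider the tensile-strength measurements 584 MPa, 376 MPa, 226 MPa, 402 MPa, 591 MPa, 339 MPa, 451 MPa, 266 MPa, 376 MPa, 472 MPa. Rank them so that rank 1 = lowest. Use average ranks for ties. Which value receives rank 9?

Sorted (ascending): 226, 266, 339, 376, 376, 402, 451, 472, 584, 591
The 2 values of 376 occupy positions 4–5 → average rank (4+5)/2 = 4.5.
Rank 9 → value 584.

584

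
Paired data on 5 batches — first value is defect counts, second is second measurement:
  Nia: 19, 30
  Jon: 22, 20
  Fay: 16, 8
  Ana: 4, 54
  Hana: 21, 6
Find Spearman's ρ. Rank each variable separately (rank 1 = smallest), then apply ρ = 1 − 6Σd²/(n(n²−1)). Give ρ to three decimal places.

-0.500

Ranks of variable 1: 3, 5, 2, 1, 4
Ranks of variable 2: 4, 3, 2, 5, 1
d = r₁ − r₂: -1, 2, 0, -4, 3
d²: 1, 4, 0, 16, 9; Σd² = 30
ρ = 1 − 6·30/(5·24) = 1 − 180/120 = -0.500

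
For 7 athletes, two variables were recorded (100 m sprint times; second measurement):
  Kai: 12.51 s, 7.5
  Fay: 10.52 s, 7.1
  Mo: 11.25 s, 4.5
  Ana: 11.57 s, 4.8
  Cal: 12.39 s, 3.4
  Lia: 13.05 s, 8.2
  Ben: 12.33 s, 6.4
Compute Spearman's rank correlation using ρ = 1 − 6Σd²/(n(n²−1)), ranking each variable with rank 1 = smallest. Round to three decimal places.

Ranks of variable 1: 6, 1, 2, 3, 5, 7, 4
Ranks of variable 2: 6, 5, 2, 3, 1, 7, 4
d = r₁ − r₂: 0, -4, 0, 0, 4, 0, 0
d²: 0, 16, 0, 0, 16, 0, 0; Σd² = 32
ρ = 1 − 6·32/(7·48) = 1 − 192/336 = 0.429

0.429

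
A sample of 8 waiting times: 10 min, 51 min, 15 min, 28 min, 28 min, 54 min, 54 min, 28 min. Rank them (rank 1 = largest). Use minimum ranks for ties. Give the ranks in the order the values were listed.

Sorted (descending): 54, 54, 51, 28, 28, 28, 15, 10
The 2 values of 54 occupy positions 1–2 → each gets rank 1.
The 3 values of 28 occupy positions 4–6 → each gets rank 4.

8, 3, 7, 4, 4, 1, 1, 4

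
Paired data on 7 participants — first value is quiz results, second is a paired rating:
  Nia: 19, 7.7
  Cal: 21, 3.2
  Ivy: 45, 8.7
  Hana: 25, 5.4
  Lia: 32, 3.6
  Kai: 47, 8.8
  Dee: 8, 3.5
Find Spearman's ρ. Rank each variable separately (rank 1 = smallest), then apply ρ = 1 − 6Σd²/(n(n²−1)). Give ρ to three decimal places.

0.679

Ranks of variable 1: 2, 3, 6, 4, 5, 7, 1
Ranks of variable 2: 5, 1, 6, 4, 3, 7, 2
d = r₁ − r₂: -3, 2, 0, 0, 2, 0, -1
d²: 9, 4, 0, 0, 4, 0, 1; Σd² = 18
ρ = 1 − 6·18/(7·48) = 1 − 108/336 = 0.679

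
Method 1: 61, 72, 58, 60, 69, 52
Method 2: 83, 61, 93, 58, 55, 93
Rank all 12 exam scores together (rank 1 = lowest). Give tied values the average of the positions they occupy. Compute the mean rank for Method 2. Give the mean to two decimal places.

7.50

Sorted (ascending): 52, 55, 58, 58, 60, 61, 61, 69, 72, 83, 93, 93
The 2 values of 58 occupy positions 3–4 → average rank (3+4)/2 = 3.5.
The 2 values of 61 occupy positions 6–7 → average rank (6+7)/2 = 6.5.
The 2 values of 93 occupy positions 11–12 → average rank (11+12)/2 = 11.5.
Method 2 values → pooled ranks: 83→10, 61→6.5, 93→11.5, 58→3.5, 55→2, 93→11.5
Mean rank = (10 + 6.5 + 11.5 + 3.5 + 2 + 11.5) / 6 = 7.50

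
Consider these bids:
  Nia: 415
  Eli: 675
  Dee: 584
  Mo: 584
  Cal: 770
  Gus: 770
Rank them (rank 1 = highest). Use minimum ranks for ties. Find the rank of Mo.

Sorted (descending): 770, 770, 675, 584, 584, 415
The 2 values of 770 occupy positions 1–2 → each gets rank 1.
The 2 values of 584 occupy positions 4–5 → each gets rank 4.
Mo has value 584 → rank 4.

4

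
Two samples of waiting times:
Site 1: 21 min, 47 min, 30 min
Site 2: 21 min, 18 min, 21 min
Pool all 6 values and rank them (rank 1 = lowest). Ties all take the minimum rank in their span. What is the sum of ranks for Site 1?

Sorted (ascending): 18, 21, 21, 21, 30, 47
The 3 values of 21 occupy positions 2–4 → each gets rank 2.
Site 1 values → pooled ranks: 21→2, 47→6, 30→5
Rank sum = 2 + 6 + 5 = 13

13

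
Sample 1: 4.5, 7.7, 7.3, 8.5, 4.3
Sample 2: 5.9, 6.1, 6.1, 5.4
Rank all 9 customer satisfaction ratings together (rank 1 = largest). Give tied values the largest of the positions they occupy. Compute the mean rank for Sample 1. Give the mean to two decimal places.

Sorted (descending): 8.5, 7.7, 7.3, 6.1, 6.1, 5.9, 5.4, 4.5, 4.3
The 2 values of 6.1 occupy positions 4–5 → each gets rank 5.
Sample 1 values → pooled ranks: 4.5→8, 7.7→2, 7.3→3, 8.5→1, 4.3→9
Mean rank = (8 + 2 + 3 + 1 + 9) / 5 = 4.60

4.60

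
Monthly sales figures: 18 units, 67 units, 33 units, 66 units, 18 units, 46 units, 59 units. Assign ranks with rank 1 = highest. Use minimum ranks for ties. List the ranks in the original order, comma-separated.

6, 1, 5, 2, 6, 4, 3

Sorted (descending): 67, 66, 59, 46, 33, 18, 18
The 2 values of 18 occupy positions 6–7 → each gets rank 6.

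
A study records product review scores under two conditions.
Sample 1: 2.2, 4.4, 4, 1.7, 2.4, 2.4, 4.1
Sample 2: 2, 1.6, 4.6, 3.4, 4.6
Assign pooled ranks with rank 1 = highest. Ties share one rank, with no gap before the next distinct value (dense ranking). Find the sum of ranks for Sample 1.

37

Sorted (descending): 4.6, 4.6, 4.4, 4.1, 4, 3.4, 2.4, 2.4, 2.2, 2, 1.7, 1.6
The 2 values of 4.6 share dense rank 1.
The 2 values of 2.4 share dense rank 6.
Remaining distinct values take the next consecutive integers.
Sample 1 values → pooled ranks: 2.2→7, 4.4→2, 4→4, 1.7→9, 2.4→6, 2.4→6, 4.1→3
Rank sum = 7 + 2 + 4 + 9 + 6 + 6 + 3 = 37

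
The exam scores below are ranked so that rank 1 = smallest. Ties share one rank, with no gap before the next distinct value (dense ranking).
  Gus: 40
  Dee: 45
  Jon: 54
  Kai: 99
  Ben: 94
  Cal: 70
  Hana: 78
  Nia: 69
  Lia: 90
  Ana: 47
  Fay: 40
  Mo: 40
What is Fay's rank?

1

Sorted (ascending): 40, 40, 40, 45, 47, 54, 69, 70, 78, 90, 94, 99
The 3 values of 40 share dense rank 1.
Remaining distinct values take the next consecutive integers.
Fay has value 40 → rank 1.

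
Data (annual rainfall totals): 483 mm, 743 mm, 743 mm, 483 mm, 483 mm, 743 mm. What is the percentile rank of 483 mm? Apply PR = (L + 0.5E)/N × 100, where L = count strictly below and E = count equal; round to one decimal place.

25.0

N = 6.
Strictly below 483: 0. Equal to 483: 3.
PR = (0 + 0.5·3)/6 × 100 = 25.0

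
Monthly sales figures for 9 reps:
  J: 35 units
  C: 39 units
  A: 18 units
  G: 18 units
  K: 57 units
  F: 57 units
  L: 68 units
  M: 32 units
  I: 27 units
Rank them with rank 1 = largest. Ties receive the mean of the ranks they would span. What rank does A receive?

8.5

Sorted (descending): 68, 57, 57, 39, 35, 32, 27, 18, 18
The 2 values of 57 occupy positions 2–3 → average rank (2+3)/2 = 2.5.
The 2 values of 18 occupy positions 8–9 → average rank (8+9)/2 = 8.5.
A has value 18 units → rank 8.5.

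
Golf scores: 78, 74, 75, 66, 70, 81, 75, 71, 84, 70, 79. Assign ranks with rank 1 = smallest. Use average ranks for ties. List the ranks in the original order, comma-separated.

Sorted (ascending): 66, 70, 70, 71, 74, 75, 75, 78, 79, 81, 84
The 2 values of 70 occupy positions 2–3 → average rank (2+3)/2 = 2.5.
The 2 values of 75 occupy positions 6–7 → average rank (6+7)/2 = 6.5.

8, 5, 6.5, 1, 2.5, 10, 6.5, 4, 11, 2.5, 9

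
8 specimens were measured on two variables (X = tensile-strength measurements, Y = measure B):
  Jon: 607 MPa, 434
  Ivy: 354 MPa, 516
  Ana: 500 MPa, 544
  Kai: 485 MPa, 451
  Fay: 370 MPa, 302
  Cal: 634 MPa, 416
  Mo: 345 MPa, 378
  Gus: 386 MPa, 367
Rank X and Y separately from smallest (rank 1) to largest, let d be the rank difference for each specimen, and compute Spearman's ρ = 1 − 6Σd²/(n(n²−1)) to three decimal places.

0.262

Ranks of variable 1: 7, 2, 6, 5, 3, 8, 1, 4
Ranks of variable 2: 5, 7, 8, 6, 1, 4, 3, 2
d = r₁ − r₂: 2, -5, -2, -1, 2, 4, -2, 2
d²: 4, 25, 4, 1, 4, 16, 4, 4; Σd² = 62
ρ = 1 − 6·62/(8·63) = 1 − 372/504 = 0.262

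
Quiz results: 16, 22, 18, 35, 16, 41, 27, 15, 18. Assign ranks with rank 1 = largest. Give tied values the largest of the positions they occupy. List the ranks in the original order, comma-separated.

Sorted (descending): 41, 35, 27, 22, 18, 18, 16, 16, 15
The 2 values of 18 occupy positions 5–6 → each gets rank 6.
The 2 values of 16 occupy positions 7–8 → each gets rank 8.

8, 4, 6, 2, 8, 1, 3, 9, 6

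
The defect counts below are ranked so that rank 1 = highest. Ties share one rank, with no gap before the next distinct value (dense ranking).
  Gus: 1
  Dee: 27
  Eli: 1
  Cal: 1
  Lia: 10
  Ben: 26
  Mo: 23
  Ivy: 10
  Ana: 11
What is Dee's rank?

1

Sorted (descending): 27, 26, 23, 11, 10, 10, 1, 1, 1
The 2 values of 10 share dense rank 5.
The 3 values of 1 share dense rank 6.
Remaining distinct values take the next consecutive integers.
Dee has value 27 → rank 1.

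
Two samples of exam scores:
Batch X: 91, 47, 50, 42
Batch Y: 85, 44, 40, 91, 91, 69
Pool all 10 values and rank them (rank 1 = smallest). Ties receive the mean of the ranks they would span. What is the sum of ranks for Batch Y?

Sorted (ascending): 40, 42, 44, 47, 50, 69, 85, 91, 91, 91
The 3 values of 91 occupy positions 8–10 → average rank 9.
Batch Y values → pooled ranks: 85→7, 44→3, 40→1, 91→9, 91→9, 69→6
Rank sum = 7 + 3 + 1 + 9 + 9 + 6 = 35

35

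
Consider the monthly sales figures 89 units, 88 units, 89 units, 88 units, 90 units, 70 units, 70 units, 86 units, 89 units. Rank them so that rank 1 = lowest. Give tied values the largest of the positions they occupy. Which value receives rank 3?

Sorted (ascending): 70, 70, 86, 88, 88, 89, 89, 89, 90
The 2 values of 70 occupy positions 1–2 → each gets rank 2.
The 2 values of 88 occupy positions 4–5 → each gets rank 5.
The 3 values of 89 occupy positions 6–8 → each gets rank 8.
Rank 3 → value 86.

86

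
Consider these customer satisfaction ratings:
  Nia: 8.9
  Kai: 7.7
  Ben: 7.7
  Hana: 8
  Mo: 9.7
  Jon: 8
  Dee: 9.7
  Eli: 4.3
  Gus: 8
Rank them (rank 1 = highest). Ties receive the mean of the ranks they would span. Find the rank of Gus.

Sorted (descending): 9.7, 9.7, 8.9, 8, 8, 8, 7.7, 7.7, 4.3
The 2 values of 9.7 occupy positions 1–2 → average rank (1+2)/2 = 1.5.
The 3 values of 8 occupy positions 4–6 → average rank 5.
The 2 values of 7.7 occupy positions 7–8 → average rank (7+8)/2 = 7.5.
Gus has value 8 → rank 5.

5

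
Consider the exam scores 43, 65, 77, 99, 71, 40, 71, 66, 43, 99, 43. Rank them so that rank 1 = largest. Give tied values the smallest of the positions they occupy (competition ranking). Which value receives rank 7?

65

Sorted (descending): 99, 99, 77, 71, 71, 66, 65, 43, 43, 43, 40
The 2 values of 99 occupy positions 1–2 → each gets rank 1.
The 2 values of 71 occupy positions 4–5 → each gets rank 4.
The 3 values of 43 occupy positions 8–10 → each gets rank 8.
Rank 7 → value 65.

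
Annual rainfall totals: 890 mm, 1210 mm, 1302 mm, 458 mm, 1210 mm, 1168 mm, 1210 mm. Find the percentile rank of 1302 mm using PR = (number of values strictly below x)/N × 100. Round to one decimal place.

85.7

N = 7.
Strictly below 1302: 6. Equal to 1302: 1.
PR = 6/7 × 100 = 85.7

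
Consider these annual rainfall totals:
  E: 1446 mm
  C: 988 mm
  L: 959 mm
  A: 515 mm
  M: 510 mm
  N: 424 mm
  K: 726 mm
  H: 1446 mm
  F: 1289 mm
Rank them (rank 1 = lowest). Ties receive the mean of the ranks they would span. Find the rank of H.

Sorted (ascending): 424, 510, 515, 726, 959, 988, 1289, 1446, 1446
The 2 values of 1446 occupy positions 8–9 → average rank (8+9)/2 = 8.5.
H has value 1446 mm → rank 8.5.

8.5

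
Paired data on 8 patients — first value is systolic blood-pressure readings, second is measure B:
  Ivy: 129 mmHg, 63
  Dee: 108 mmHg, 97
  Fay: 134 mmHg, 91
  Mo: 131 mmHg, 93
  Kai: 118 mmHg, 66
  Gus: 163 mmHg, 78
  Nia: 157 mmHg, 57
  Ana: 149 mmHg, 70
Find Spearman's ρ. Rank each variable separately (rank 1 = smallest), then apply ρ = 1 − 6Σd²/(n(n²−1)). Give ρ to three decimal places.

Ranks of variable 1: 3, 1, 5, 4, 2, 8, 7, 6
Ranks of variable 2: 2, 8, 6, 7, 3, 5, 1, 4
d = r₁ − r₂: 1, -7, -1, -3, -1, 3, 6, 2
d²: 1, 49, 1, 9, 1, 9, 36, 4; Σd² = 110
ρ = 1 − 6·110/(8·63) = 1 − 660/504 = -0.310

-0.310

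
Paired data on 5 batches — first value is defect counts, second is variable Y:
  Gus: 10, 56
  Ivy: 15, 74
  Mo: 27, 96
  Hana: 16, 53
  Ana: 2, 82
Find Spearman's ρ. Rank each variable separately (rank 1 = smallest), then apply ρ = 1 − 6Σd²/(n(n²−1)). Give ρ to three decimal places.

Ranks of variable 1: 2, 3, 5, 4, 1
Ranks of variable 2: 2, 3, 5, 1, 4
d = r₁ − r₂: 0, 0, 0, 3, -3
d²: 0, 0, 0, 9, 9; Σd² = 18
ρ = 1 − 6·18/(5·24) = 1 − 108/120 = 0.100

0.100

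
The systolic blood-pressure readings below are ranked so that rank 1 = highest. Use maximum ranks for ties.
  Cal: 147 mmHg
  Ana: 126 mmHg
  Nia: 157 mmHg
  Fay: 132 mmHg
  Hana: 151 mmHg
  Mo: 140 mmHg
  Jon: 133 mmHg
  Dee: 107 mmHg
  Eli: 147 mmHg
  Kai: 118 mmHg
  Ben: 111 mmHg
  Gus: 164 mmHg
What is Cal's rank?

5

Sorted (descending): 164, 157, 151, 147, 147, 140, 133, 132, 126, 118, 111, 107
The 2 values of 147 occupy positions 4–5 → each gets rank 5.
Cal has value 147 mmHg → rank 5.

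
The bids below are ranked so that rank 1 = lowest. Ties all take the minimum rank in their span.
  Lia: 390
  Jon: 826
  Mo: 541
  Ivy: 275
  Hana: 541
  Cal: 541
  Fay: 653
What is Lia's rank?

2

Sorted (ascending): 275, 390, 541, 541, 541, 653, 826
The 3 values of 541 occupy positions 3–5 → each gets rank 3.
Lia has value 390 → rank 2.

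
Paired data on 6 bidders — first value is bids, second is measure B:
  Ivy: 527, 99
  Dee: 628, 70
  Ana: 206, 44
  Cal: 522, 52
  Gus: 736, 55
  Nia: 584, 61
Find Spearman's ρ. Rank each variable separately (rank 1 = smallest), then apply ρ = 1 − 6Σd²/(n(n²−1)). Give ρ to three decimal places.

Ranks of variable 1: 3, 5, 1, 2, 6, 4
Ranks of variable 2: 6, 5, 1, 2, 3, 4
d = r₁ − r₂: -3, 0, 0, 0, 3, 0
d²: 9, 0, 0, 0, 9, 0; Σd² = 18
ρ = 1 − 6·18/(6·35) = 1 − 108/210 = 0.486

0.486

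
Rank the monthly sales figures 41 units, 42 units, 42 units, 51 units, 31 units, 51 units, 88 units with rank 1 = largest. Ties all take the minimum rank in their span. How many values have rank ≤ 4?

5

Sorted (descending): 88, 51, 51, 42, 42, 41, 31
The 2 values of 51 occupy positions 2–3 → each gets rank 2.
The 2 values of 42 occupy positions 4–5 → each gets rank 4.
Ranks ≤ 4: {1, 2, 2, 4, 4} → 5 values.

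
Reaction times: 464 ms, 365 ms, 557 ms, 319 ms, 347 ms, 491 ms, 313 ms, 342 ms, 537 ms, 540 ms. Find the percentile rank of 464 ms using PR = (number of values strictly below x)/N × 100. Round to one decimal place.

N = 10.
Strictly below 464: 5. Equal to 464: 1.
PR = 5/10 × 100 = 50.0

50.0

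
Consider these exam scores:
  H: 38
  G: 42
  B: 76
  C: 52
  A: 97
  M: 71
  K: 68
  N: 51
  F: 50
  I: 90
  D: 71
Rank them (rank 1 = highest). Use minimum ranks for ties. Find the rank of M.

Sorted (descending): 97, 90, 76, 71, 71, 68, 52, 51, 50, 42, 38
The 2 values of 71 occupy positions 4–5 → each gets rank 4.
M has value 71 → rank 4.

4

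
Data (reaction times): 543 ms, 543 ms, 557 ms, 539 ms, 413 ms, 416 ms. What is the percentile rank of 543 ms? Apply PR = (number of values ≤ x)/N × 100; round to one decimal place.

N = 6.
Strictly below 543: 3. Equal to 543: 2.
PR = 5/6 × 100 = 83.3

83.3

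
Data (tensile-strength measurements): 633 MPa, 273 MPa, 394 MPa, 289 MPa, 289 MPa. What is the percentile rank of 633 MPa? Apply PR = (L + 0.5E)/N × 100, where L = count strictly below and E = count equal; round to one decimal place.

90.0

N = 5.
Strictly below 633: 4. Equal to 633: 1.
PR = (4 + 0.5·1)/5 × 100 = 90.0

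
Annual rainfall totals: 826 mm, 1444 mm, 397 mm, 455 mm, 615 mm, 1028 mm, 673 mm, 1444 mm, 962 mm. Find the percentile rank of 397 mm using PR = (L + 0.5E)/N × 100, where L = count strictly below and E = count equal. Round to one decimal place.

N = 9.
Strictly below 397: 0. Equal to 397: 1.
PR = (0 + 0.5·1)/9 × 100 = 5.6

5.6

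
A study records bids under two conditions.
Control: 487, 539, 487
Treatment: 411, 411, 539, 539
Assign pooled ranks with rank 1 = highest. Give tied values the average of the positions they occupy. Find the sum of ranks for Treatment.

Sorted (descending): 539, 539, 539, 487, 487, 411, 411
The 3 values of 539 occupy positions 1–3 → average rank 2.
The 2 values of 487 occupy positions 4–5 → average rank (4+5)/2 = 4.5.
The 2 values of 411 occupy positions 6–7 → average rank (6+7)/2 = 6.5.
Treatment values → pooled ranks: 411→6.5, 411→6.5, 539→2, 539→2
Rank sum = 6.5 + 6.5 + 2 + 2 = 17

17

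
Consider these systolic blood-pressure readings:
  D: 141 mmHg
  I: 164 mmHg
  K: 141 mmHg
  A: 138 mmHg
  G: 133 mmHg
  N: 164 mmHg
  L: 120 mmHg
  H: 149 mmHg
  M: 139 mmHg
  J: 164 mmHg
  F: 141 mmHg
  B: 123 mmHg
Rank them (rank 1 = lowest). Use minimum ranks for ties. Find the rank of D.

6

Sorted (ascending): 120, 123, 133, 138, 139, 141, 141, 141, 149, 164, 164, 164
The 3 values of 141 occupy positions 6–8 → each gets rank 6.
The 3 values of 164 occupy positions 10–12 → each gets rank 10.
D has value 141 mmHg → rank 6.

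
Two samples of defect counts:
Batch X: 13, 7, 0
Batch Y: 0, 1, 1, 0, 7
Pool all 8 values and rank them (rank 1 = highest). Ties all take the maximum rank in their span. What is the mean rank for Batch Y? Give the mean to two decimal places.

5.80

Sorted (descending): 13, 7, 7, 1, 1, 0, 0, 0
The 2 values of 7 occupy positions 2–3 → each gets rank 3.
The 2 values of 1 occupy positions 4–5 → each gets rank 5.
The 3 values of 0 occupy positions 6–8 → each gets rank 8.
Batch Y values → pooled ranks: 0→8, 1→5, 1→5, 0→8, 7→3
Mean rank = (8 + 5 + 5 + 8 + 3) / 5 = 5.80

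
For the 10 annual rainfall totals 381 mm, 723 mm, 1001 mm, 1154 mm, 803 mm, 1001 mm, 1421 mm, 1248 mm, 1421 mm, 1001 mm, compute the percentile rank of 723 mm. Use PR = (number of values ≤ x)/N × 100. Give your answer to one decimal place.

N = 10.
Strictly below 723: 1. Equal to 723: 1.
PR = 2/10 × 100 = 20.0

20.0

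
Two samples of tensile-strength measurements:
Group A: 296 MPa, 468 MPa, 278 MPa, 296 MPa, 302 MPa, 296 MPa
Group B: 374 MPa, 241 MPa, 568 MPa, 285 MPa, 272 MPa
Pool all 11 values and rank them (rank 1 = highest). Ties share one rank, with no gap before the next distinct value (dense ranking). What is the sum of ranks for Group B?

Sorted (descending): 568, 468, 374, 302, 296, 296, 296, 285, 278, 272, 241
The 3 values of 296 share dense rank 5.
Remaining distinct values take the next consecutive integers.
Group B values → pooled ranks: 374→3, 241→9, 568→1, 285→6, 272→8
Rank sum = 3 + 9 + 1 + 6 + 8 = 27

27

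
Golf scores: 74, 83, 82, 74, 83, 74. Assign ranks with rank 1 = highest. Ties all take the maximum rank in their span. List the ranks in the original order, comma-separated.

Sorted (descending): 83, 83, 82, 74, 74, 74
The 2 values of 83 occupy positions 1–2 → each gets rank 2.
The 3 values of 74 occupy positions 4–6 → each gets rank 6.

6, 2, 3, 6, 2, 6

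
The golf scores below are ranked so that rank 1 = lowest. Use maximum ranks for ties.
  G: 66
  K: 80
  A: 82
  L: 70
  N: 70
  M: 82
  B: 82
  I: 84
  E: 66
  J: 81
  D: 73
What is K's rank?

6

Sorted (ascending): 66, 66, 70, 70, 73, 80, 81, 82, 82, 82, 84
The 2 values of 66 occupy positions 1–2 → each gets rank 2.
The 2 values of 70 occupy positions 3–4 → each gets rank 4.
The 3 values of 82 occupy positions 8–10 → each gets rank 10.
K has value 80 → rank 6.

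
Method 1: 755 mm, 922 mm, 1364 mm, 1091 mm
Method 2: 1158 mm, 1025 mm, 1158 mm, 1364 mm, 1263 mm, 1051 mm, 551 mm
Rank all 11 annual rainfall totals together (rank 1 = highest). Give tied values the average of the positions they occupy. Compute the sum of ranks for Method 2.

Sorted (descending): 1364, 1364, 1263, 1158, 1158, 1091, 1051, 1025, 922, 755, 551
The 2 values of 1364 occupy positions 1–2 → average rank (1+2)/2 = 1.5.
The 2 values of 1158 occupy positions 4–5 → average rank (4+5)/2 = 4.5.
Method 2 values → pooled ranks: 1158→4.5, 1025→8, 1158→4.5, 1364→1.5, 1263→3, 1051→7, 551→11
Rank sum = 4.5 + 8 + 4.5 + 1.5 + 3 + 7 + 11 = 39.5

39.5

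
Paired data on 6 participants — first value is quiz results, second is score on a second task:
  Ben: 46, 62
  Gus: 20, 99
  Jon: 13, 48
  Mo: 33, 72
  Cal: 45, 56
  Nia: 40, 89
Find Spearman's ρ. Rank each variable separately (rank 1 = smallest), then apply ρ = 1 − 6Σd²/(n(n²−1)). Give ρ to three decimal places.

Ranks of variable 1: 6, 2, 1, 3, 5, 4
Ranks of variable 2: 3, 6, 1, 4, 2, 5
d = r₁ − r₂: 3, -4, 0, -1, 3, -1
d²: 9, 16, 0, 1, 9, 1; Σd² = 36
ρ = 1 − 6·36/(6·35) = 1 − 216/210 = -0.029

-0.029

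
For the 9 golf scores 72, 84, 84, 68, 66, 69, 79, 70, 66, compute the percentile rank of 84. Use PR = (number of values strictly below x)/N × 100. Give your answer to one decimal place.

N = 9.
Strictly below 84: 7. Equal to 84: 2.
PR = 7/9 × 100 = 77.8

77.8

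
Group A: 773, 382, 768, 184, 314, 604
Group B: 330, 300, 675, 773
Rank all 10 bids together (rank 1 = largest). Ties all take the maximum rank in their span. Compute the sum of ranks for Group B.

22

Sorted (descending): 773, 773, 768, 675, 604, 382, 330, 314, 300, 184
The 2 values of 773 occupy positions 1–2 → each gets rank 2.
Group B values → pooled ranks: 330→7, 300→9, 675→4, 773→2
Rank sum = 7 + 9 + 4 + 2 = 22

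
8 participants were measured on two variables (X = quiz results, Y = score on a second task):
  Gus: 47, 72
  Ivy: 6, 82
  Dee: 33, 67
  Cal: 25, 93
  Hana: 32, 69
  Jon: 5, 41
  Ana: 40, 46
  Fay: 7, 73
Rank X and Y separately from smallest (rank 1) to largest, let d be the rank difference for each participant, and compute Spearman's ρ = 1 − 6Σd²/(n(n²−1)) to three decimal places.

-0.119

Ranks of variable 1: 8, 2, 6, 4, 5, 1, 7, 3
Ranks of variable 2: 5, 7, 3, 8, 4, 1, 2, 6
d = r₁ − r₂: 3, -5, 3, -4, 1, 0, 5, -3
d²: 9, 25, 9, 16, 1, 0, 25, 9; Σd² = 94
ρ = 1 − 6·94/(8·63) = 1 − 564/504 = -0.119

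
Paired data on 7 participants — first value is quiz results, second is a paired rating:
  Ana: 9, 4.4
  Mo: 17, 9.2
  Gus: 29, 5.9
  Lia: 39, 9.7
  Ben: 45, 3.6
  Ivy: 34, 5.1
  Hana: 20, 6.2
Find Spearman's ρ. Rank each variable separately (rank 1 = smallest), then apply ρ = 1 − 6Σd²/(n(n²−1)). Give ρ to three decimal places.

-0.107

Ranks of variable 1: 1, 2, 4, 6, 7, 5, 3
Ranks of variable 2: 2, 6, 4, 7, 1, 3, 5
d = r₁ − r₂: -1, -4, 0, -1, 6, 2, -2
d²: 1, 16, 0, 1, 36, 4, 4; Σd² = 62
ρ = 1 − 6·62/(7·48) = 1 − 372/336 = -0.107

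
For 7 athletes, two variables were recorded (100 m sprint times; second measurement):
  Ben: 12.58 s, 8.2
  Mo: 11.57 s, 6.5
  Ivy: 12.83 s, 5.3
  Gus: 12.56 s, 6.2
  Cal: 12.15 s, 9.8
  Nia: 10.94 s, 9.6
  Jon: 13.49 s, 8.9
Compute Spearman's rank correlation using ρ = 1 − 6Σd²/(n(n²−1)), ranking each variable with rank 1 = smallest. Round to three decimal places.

-0.357

Ranks of variable 1: 5, 2, 6, 4, 3, 1, 7
Ranks of variable 2: 4, 3, 1, 2, 7, 6, 5
d = r₁ − r₂: 1, -1, 5, 2, -4, -5, 2
d²: 1, 1, 25, 4, 16, 25, 4; Σd² = 76
ρ = 1 − 6·76/(7·48) = 1 − 456/336 = -0.357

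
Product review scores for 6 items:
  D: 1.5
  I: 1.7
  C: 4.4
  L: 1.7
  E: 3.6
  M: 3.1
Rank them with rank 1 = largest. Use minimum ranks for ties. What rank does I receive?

4

Sorted (descending): 4.4, 3.6, 3.1, 1.7, 1.7, 1.5
The 2 values of 1.7 occupy positions 4–5 → each gets rank 4.
I has value 1.7 → rank 4.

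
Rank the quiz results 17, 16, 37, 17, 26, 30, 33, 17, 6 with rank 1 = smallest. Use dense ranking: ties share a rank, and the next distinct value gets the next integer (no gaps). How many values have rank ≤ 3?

Sorted (ascending): 6, 16, 17, 17, 17, 26, 30, 33, 37
The 3 values of 17 share dense rank 3.
Remaining distinct values take the next consecutive integers.
Ranks ≤ 3: {1, 2, 3, 3, 3} → 5 values.

5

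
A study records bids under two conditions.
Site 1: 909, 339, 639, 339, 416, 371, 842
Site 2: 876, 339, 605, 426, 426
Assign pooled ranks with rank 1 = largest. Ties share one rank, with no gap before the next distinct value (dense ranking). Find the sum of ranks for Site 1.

41

Sorted (descending): 909, 876, 842, 639, 605, 426, 426, 416, 371, 339, 339, 339
The 2 values of 426 share dense rank 6.
The 3 values of 339 share dense rank 9.
Remaining distinct values take the next consecutive integers.
Site 1 values → pooled ranks: 909→1, 339→9, 639→4, 339→9, 416→7, 371→8, 842→3
Rank sum = 1 + 9 + 4 + 9 + 7 + 8 + 3 = 41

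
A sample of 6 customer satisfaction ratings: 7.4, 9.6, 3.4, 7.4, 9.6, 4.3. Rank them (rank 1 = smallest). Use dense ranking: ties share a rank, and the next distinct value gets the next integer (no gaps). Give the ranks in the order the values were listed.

3, 4, 1, 3, 4, 2

Sorted (ascending): 3.4, 4.3, 7.4, 7.4, 9.6, 9.6
The 2 values of 7.4 share dense rank 3.
The 2 values of 9.6 share dense rank 4.
Remaining distinct values take the next consecutive integers.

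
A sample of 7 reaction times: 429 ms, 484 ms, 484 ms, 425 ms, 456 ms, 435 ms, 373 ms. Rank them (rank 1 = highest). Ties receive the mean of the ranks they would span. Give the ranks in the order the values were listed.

Sorted (descending): 484, 484, 456, 435, 429, 425, 373
The 2 values of 484 occupy positions 1–2 → average rank (1+2)/2 = 1.5.

5, 1.5, 1.5, 6, 3, 4, 7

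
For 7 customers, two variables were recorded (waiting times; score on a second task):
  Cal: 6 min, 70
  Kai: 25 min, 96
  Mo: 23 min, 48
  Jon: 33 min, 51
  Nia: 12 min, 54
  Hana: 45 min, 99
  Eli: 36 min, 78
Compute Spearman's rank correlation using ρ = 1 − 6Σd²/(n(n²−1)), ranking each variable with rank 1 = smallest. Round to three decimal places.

0.500

Ranks of variable 1: 1, 4, 3, 5, 2, 7, 6
Ranks of variable 2: 4, 6, 1, 2, 3, 7, 5
d = r₁ − r₂: -3, -2, 2, 3, -1, 0, 1
d²: 9, 4, 4, 9, 1, 0, 1; Σd² = 28
ρ = 1 − 6·28/(7·48) = 1 − 168/336 = 0.500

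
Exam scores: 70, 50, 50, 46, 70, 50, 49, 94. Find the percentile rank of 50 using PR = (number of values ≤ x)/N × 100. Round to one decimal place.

N = 8.
Strictly below 50: 2. Equal to 50: 3.
PR = 5/8 × 100 = 62.5

62.5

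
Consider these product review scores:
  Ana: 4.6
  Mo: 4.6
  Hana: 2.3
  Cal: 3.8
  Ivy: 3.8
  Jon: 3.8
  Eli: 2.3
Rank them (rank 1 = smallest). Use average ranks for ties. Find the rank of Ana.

6.5

Sorted (ascending): 2.3, 2.3, 3.8, 3.8, 3.8, 4.6, 4.6
The 2 values of 2.3 occupy positions 1–2 → average rank (1+2)/2 = 1.5.
The 3 values of 3.8 occupy positions 3–5 → average rank 4.
The 2 values of 4.6 occupy positions 6–7 → average rank (6+7)/2 = 6.5.
Ana has value 4.6 → rank 6.5.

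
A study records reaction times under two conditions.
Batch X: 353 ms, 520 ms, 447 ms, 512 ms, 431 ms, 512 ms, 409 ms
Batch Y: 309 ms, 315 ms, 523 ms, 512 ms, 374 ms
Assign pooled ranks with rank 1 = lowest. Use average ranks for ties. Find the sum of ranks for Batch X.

50

Sorted (ascending): 309, 315, 353, 374, 409, 431, 447, 512, 512, 512, 520, 523
The 3 values of 512 occupy positions 8–10 → average rank 9.
Batch X values → pooled ranks: 353→3, 520→11, 447→7, 512→9, 431→6, 512→9, 409→5
Rank sum = 3 + 11 + 7 + 9 + 6 + 9 + 5 = 50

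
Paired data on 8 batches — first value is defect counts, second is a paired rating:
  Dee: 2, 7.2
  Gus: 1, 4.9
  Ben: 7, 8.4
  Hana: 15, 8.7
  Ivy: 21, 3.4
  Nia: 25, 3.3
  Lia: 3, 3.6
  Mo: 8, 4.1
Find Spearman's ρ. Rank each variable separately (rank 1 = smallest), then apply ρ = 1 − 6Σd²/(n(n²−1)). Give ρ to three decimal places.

-0.429

Ranks of variable 1: 2, 1, 4, 6, 7, 8, 3, 5
Ranks of variable 2: 6, 5, 7, 8, 2, 1, 3, 4
d = r₁ − r₂: -4, -4, -3, -2, 5, 7, 0, 1
d²: 16, 16, 9, 4, 25, 49, 0, 1; Σd² = 120
ρ = 1 − 6·120/(8·63) = 1 − 720/504 = -0.429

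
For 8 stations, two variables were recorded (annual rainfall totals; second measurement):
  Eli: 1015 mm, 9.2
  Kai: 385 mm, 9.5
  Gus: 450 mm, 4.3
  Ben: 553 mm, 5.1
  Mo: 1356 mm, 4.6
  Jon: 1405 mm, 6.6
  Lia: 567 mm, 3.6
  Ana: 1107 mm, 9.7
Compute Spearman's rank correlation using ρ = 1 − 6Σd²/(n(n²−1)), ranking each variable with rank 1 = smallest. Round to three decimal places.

Ranks of variable 1: 5, 1, 2, 3, 7, 8, 4, 6
Ranks of variable 2: 6, 7, 2, 4, 3, 5, 1, 8
d = r₁ − r₂: -1, -6, 0, -1, 4, 3, 3, -2
d²: 1, 36, 0, 1, 16, 9, 9, 4; Σd² = 76
ρ = 1 − 6·76/(8·63) = 1 − 456/504 = 0.095

0.095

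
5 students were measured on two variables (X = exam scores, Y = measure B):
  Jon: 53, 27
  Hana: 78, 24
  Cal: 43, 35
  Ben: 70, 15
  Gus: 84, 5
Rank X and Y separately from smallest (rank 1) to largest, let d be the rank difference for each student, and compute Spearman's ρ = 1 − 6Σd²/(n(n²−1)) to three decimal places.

Ranks of variable 1: 2, 4, 1, 3, 5
Ranks of variable 2: 4, 3, 5, 2, 1
d = r₁ − r₂: -2, 1, -4, 1, 4
d²: 4, 1, 16, 1, 16; Σd² = 38
ρ = 1 − 6·38/(5·24) = 1 − 228/120 = -0.900

-0.900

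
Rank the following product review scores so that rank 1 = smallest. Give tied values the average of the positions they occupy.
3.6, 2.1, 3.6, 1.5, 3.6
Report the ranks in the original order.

4, 2, 4, 1, 4

Sorted (ascending): 1.5, 2.1, 3.6, 3.6, 3.6
The 3 values of 3.6 occupy positions 3–5 → average rank 4.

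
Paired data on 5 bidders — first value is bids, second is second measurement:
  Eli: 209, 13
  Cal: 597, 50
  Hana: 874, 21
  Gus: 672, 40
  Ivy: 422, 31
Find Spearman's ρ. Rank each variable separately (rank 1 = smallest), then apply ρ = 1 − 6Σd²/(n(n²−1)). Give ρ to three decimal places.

Ranks of variable 1: 1, 3, 5, 4, 2
Ranks of variable 2: 1, 5, 2, 4, 3
d = r₁ − r₂: 0, -2, 3, 0, -1
d²: 0, 4, 9, 0, 1; Σd² = 14
ρ = 1 − 6·14/(5·24) = 1 − 84/120 = 0.300

0.300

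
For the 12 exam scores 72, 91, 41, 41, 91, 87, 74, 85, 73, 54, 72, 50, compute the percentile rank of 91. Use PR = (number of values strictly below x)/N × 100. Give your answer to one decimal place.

83.3

N = 12.
Strictly below 91: 10. Equal to 91: 2.
PR = 10/12 × 100 = 83.3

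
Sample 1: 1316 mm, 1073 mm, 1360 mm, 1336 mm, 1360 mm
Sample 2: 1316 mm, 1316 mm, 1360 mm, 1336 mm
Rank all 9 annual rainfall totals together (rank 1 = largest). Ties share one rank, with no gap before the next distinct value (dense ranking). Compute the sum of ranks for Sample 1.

11

Sorted (descending): 1360, 1360, 1360, 1336, 1336, 1316, 1316, 1316, 1073
The 3 values of 1360 share dense rank 1.
The 2 values of 1336 share dense rank 2.
The 3 values of 1316 share dense rank 3.
Remaining distinct values take the next consecutive integers.
Sample 1 values → pooled ranks: 1316→3, 1073→4, 1360→1, 1336→2, 1360→1
Rank sum = 3 + 4 + 1 + 2 + 1 = 11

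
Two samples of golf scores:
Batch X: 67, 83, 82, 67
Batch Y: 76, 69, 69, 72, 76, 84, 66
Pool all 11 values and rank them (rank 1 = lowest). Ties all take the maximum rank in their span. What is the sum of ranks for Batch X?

Sorted (ascending): 66, 67, 67, 69, 69, 72, 76, 76, 82, 83, 84
The 2 values of 67 occupy positions 2–3 → each gets rank 3.
The 2 values of 69 occupy positions 4–5 → each gets rank 5.
The 2 values of 76 occupy positions 7–8 → each gets rank 8.
Batch X values → pooled ranks: 67→3, 83→10, 82→9, 67→3
Rank sum = 3 + 10 + 9 + 3 = 25

25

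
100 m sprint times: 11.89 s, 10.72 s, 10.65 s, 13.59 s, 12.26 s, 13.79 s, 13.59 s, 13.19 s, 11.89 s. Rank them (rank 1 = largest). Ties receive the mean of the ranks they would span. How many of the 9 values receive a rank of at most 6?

5

Sorted (descending): 13.79, 13.59, 13.59, 13.19, 12.26, 11.89, 11.89, 10.72, 10.65
The 2 values of 13.59 occupy positions 2–3 → average rank (2+3)/2 = 2.5.
The 2 values of 11.89 occupy positions 6–7 → average rank (6+7)/2 = 6.5.
Ranks ≤ 6: {1, 2.5, 2.5, 4, 5} → 5 values.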